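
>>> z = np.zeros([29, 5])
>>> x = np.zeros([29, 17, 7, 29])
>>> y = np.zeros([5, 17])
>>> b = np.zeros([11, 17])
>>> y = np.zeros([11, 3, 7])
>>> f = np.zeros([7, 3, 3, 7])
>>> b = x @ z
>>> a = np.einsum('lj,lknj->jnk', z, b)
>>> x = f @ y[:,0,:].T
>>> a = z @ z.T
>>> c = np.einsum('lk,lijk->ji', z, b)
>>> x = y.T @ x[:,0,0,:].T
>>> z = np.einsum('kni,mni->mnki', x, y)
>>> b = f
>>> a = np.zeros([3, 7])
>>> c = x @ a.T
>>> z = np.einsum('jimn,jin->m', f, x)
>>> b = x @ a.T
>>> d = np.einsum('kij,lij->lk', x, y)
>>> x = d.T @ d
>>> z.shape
(3,)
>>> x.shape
(7, 7)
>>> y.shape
(11, 3, 7)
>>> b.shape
(7, 3, 3)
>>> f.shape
(7, 3, 3, 7)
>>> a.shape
(3, 7)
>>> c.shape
(7, 3, 3)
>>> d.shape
(11, 7)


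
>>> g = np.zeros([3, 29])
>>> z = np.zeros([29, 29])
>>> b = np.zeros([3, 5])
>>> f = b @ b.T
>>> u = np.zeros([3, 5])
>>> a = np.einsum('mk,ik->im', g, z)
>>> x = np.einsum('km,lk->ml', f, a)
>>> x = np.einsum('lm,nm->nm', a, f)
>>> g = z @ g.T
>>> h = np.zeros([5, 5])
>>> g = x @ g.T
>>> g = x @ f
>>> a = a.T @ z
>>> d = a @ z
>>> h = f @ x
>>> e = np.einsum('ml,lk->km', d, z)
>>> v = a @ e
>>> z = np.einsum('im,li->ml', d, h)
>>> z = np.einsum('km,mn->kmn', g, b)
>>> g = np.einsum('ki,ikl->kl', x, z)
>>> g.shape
(3, 5)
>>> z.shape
(3, 3, 5)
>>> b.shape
(3, 5)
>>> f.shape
(3, 3)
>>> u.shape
(3, 5)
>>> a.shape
(3, 29)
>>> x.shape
(3, 3)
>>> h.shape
(3, 3)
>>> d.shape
(3, 29)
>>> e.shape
(29, 3)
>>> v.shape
(3, 3)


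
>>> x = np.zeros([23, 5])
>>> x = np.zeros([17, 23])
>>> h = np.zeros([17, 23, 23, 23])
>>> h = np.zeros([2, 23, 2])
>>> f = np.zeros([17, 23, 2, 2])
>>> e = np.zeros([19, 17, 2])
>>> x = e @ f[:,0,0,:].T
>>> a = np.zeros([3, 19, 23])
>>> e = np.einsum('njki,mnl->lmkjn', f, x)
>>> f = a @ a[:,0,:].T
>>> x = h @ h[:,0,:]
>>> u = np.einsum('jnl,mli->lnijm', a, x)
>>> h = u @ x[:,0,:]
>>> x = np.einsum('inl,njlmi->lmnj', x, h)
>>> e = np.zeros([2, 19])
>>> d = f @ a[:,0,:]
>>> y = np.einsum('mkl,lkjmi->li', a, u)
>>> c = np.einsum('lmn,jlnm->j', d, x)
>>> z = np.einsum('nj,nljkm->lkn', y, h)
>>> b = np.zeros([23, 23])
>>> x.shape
(2, 3, 23, 19)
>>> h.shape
(23, 19, 2, 3, 2)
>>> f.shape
(3, 19, 3)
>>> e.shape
(2, 19)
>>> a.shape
(3, 19, 23)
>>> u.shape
(23, 19, 2, 3, 2)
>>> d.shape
(3, 19, 23)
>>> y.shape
(23, 2)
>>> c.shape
(2,)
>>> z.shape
(19, 3, 23)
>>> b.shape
(23, 23)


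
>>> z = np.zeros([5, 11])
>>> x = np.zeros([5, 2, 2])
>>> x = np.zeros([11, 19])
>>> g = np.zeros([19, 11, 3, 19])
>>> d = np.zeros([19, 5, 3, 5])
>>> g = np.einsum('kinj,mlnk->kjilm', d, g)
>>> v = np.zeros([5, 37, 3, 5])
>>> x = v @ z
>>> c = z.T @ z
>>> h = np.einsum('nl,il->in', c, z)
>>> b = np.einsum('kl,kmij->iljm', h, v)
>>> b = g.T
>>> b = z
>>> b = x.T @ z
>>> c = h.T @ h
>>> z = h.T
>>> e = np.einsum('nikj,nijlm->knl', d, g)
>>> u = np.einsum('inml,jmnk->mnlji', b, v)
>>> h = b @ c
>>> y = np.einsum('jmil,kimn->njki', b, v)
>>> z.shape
(11, 5)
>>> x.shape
(5, 37, 3, 11)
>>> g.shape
(19, 5, 5, 11, 19)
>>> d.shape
(19, 5, 3, 5)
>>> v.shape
(5, 37, 3, 5)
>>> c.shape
(11, 11)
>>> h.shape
(11, 3, 37, 11)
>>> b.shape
(11, 3, 37, 11)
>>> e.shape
(3, 19, 11)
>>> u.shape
(37, 3, 11, 5, 11)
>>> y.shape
(5, 11, 5, 37)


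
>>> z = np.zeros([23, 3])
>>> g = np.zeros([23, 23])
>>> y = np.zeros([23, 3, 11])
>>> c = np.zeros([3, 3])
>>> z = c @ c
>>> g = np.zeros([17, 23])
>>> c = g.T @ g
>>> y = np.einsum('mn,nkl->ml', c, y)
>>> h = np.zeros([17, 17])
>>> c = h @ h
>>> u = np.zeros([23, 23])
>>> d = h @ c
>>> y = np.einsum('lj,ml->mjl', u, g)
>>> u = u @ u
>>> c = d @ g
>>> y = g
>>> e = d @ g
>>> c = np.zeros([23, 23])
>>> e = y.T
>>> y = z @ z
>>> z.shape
(3, 3)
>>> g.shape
(17, 23)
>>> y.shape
(3, 3)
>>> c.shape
(23, 23)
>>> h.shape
(17, 17)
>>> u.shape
(23, 23)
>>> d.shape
(17, 17)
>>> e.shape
(23, 17)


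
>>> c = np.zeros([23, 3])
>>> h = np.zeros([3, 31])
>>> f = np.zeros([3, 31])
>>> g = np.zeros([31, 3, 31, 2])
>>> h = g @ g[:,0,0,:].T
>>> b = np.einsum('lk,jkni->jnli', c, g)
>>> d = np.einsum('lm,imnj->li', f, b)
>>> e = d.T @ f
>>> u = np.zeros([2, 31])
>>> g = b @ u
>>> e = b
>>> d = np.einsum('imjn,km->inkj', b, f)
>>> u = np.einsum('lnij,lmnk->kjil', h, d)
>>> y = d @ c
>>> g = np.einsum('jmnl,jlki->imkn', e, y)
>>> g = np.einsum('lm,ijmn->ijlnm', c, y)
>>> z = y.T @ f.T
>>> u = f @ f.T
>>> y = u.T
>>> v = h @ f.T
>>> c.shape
(23, 3)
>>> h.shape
(31, 3, 31, 31)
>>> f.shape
(3, 31)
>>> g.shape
(31, 2, 23, 3, 3)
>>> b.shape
(31, 31, 23, 2)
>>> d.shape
(31, 2, 3, 23)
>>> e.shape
(31, 31, 23, 2)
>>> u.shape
(3, 3)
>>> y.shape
(3, 3)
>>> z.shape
(3, 3, 2, 3)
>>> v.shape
(31, 3, 31, 3)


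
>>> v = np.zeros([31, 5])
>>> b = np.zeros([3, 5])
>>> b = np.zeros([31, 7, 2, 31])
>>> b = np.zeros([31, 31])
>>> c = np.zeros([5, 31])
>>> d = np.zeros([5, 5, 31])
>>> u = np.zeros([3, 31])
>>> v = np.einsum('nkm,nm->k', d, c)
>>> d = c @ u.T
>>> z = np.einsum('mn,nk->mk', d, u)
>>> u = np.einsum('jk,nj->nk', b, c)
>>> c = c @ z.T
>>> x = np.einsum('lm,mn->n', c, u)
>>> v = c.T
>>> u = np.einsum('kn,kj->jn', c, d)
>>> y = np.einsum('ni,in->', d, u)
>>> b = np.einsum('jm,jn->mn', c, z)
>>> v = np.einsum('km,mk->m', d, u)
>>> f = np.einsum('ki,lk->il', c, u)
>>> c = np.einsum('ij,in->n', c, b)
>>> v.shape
(3,)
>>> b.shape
(5, 31)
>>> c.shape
(31,)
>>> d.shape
(5, 3)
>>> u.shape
(3, 5)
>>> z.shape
(5, 31)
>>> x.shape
(31,)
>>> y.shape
()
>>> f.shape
(5, 3)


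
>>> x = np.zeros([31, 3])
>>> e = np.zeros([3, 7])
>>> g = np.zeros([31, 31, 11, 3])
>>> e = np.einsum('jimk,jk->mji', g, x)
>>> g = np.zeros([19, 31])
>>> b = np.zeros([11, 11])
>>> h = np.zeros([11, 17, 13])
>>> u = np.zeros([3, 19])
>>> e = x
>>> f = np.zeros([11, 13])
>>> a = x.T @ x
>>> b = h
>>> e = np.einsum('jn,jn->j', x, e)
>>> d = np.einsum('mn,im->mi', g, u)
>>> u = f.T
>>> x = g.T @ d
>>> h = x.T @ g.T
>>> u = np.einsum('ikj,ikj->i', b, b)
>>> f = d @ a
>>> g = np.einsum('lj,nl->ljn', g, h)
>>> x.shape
(31, 3)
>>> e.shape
(31,)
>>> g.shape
(19, 31, 3)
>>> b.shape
(11, 17, 13)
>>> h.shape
(3, 19)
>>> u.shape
(11,)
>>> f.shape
(19, 3)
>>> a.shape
(3, 3)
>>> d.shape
(19, 3)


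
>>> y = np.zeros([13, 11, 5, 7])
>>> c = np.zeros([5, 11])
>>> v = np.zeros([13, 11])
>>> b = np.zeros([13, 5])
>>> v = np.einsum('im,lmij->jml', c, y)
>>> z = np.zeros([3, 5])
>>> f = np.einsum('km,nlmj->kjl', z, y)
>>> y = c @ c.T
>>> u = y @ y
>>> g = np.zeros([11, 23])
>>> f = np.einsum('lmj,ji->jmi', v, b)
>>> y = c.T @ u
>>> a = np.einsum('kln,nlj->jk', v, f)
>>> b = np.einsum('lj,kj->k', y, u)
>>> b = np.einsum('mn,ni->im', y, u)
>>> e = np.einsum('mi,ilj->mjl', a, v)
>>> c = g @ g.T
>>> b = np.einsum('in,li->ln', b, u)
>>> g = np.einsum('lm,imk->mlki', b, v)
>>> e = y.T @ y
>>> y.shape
(11, 5)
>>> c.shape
(11, 11)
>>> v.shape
(7, 11, 13)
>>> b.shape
(5, 11)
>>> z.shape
(3, 5)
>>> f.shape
(13, 11, 5)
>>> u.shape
(5, 5)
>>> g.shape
(11, 5, 13, 7)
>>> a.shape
(5, 7)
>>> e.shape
(5, 5)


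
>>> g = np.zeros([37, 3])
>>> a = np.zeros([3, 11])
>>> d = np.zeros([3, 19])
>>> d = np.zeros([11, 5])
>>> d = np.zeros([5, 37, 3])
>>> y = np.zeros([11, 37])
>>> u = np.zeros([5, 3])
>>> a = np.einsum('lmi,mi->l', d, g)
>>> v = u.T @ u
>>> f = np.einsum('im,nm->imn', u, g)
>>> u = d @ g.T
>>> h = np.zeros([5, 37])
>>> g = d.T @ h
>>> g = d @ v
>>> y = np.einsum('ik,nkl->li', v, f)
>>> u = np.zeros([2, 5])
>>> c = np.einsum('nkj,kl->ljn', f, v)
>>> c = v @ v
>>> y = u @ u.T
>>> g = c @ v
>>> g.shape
(3, 3)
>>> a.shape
(5,)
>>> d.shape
(5, 37, 3)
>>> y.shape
(2, 2)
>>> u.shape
(2, 5)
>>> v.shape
(3, 3)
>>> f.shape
(5, 3, 37)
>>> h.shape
(5, 37)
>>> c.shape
(3, 3)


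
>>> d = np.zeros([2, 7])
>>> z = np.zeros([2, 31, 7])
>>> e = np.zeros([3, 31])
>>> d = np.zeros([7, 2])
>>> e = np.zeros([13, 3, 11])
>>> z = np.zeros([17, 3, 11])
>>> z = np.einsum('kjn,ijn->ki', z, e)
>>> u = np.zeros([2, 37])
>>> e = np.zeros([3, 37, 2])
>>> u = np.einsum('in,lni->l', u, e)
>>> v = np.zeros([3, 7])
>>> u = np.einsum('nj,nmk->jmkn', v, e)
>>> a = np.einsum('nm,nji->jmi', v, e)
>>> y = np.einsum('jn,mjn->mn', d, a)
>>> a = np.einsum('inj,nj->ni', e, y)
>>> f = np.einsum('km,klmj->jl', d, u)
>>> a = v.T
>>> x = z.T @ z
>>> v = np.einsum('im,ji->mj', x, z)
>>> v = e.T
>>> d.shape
(7, 2)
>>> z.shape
(17, 13)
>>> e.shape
(3, 37, 2)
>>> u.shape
(7, 37, 2, 3)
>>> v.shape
(2, 37, 3)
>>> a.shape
(7, 3)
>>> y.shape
(37, 2)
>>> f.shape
(3, 37)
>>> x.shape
(13, 13)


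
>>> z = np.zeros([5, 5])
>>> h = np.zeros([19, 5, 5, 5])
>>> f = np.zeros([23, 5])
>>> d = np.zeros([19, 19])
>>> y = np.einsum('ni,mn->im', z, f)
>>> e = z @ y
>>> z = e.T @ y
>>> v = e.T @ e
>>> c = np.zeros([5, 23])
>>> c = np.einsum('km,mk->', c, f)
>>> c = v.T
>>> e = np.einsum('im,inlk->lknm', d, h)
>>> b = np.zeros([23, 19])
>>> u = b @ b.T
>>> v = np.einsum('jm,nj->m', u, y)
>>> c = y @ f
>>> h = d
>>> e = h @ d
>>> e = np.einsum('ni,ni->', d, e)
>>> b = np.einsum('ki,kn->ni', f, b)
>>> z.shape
(23, 23)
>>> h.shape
(19, 19)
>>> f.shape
(23, 5)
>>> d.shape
(19, 19)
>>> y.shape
(5, 23)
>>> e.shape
()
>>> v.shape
(23,)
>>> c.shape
(5, 5)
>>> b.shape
(19, 5)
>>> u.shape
(23, 23)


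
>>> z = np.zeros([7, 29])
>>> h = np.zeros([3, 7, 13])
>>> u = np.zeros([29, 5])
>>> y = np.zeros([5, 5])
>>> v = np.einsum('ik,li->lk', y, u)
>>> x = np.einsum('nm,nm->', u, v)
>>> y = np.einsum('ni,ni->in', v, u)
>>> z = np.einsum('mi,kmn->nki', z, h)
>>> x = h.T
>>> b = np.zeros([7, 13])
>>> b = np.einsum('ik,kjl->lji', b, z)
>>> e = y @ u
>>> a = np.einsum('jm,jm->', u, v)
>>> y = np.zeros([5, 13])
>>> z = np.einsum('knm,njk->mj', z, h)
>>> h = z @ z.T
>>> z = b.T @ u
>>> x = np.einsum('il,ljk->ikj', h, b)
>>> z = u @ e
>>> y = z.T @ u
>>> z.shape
(29, 5)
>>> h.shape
(29, 29)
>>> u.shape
(29, 5)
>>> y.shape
(5, 5)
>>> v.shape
(29, 5)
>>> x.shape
(29, 7, 3)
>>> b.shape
(29, 3, 7)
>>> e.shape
(5, 5)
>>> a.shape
()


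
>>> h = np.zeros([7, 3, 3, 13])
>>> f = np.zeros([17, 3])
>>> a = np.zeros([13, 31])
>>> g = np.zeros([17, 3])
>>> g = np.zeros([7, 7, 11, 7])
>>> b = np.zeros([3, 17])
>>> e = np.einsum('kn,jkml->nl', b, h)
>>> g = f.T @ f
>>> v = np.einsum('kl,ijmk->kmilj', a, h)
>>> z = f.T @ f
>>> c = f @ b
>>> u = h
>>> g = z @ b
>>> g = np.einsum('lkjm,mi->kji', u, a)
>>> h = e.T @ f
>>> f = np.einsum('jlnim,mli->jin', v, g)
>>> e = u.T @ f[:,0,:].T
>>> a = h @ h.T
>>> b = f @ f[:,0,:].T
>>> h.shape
(13, 3)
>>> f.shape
(13, 31, 7)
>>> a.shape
(13, 13)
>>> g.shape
(3, 3, 31)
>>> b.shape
(13, 31, 13)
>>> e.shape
(13, 3, 3, 13)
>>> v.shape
(13, 3, 7, 31, 3)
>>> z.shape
(3, 3)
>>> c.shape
(17, 17)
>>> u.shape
(7, 3, 3, 13)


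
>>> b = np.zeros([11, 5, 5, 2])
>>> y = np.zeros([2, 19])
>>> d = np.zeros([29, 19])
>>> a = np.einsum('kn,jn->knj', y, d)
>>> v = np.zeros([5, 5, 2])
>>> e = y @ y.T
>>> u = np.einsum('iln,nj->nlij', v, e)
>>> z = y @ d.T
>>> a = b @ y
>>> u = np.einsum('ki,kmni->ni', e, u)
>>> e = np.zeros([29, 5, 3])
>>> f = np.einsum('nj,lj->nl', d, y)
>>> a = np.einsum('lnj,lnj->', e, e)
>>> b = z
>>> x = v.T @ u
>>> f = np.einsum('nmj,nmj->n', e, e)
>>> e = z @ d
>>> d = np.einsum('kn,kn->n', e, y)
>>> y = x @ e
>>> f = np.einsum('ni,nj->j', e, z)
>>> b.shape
(2, 29)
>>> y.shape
(2, 5, 19)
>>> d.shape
(19,)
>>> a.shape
()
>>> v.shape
(5, 5, 2)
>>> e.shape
(2, 19)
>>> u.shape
(5, 2)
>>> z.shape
(2, 29)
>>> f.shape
(29,)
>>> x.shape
(2, 5, 2)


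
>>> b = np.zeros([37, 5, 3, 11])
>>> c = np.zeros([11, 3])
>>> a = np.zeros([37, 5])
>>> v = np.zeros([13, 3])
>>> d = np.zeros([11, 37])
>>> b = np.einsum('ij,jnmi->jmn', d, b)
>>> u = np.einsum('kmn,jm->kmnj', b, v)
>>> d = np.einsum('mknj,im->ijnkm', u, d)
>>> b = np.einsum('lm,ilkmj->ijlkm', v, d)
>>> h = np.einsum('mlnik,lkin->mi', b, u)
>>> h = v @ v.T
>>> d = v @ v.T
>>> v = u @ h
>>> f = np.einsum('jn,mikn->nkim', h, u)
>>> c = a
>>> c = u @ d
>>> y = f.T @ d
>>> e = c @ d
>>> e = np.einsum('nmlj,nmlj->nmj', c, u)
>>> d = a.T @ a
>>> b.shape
(11, 37, 13, 5, 3)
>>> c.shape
(37, 3, 5, 13)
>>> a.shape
(37, 5)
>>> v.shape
(37, 3, 5, 13)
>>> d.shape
(5, 5)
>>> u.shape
(37, 3, 5, 13)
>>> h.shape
(13, 13)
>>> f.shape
(13, 5, 3, 37)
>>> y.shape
(37, 3, 5, 13)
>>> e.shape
(37, 3, 13)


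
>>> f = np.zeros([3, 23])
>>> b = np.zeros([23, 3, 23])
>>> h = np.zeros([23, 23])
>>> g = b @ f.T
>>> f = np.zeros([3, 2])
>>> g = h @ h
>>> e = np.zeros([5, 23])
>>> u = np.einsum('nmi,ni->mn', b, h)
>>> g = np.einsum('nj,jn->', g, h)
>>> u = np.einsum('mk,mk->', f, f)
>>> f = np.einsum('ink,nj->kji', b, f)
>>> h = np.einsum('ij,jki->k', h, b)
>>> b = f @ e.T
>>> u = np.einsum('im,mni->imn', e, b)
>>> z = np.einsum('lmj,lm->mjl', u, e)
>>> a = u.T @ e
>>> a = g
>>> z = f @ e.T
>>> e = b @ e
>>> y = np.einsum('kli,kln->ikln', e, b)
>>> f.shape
(23, 2, 23)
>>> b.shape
(23, 2, 5)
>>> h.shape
(3,)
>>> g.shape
()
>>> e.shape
(23, 2, 23)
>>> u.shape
(5, 23, 2)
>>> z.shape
(23, 2, 5)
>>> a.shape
()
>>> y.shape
(23, 23, 2, 5)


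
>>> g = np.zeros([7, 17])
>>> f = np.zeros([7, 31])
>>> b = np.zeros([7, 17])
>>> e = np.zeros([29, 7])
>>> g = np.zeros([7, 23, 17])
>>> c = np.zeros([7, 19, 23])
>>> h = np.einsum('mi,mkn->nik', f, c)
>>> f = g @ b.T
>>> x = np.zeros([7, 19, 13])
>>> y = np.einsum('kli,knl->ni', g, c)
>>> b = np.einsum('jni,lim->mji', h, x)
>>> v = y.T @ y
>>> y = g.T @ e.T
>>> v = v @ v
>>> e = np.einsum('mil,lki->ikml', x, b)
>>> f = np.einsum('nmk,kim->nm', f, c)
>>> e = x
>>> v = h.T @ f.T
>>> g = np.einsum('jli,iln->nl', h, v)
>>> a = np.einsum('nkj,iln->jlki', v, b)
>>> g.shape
(7, 31)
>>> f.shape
(7, 23)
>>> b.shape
(13, 23, 19)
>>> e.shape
(7, 19, 13)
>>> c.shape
(7, 19, 23)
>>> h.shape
(23, 31, 19)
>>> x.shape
(7, 19, 13)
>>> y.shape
(17, 23, 29)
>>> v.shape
(19, 31, 7)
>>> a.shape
(7, 23, 31, 13)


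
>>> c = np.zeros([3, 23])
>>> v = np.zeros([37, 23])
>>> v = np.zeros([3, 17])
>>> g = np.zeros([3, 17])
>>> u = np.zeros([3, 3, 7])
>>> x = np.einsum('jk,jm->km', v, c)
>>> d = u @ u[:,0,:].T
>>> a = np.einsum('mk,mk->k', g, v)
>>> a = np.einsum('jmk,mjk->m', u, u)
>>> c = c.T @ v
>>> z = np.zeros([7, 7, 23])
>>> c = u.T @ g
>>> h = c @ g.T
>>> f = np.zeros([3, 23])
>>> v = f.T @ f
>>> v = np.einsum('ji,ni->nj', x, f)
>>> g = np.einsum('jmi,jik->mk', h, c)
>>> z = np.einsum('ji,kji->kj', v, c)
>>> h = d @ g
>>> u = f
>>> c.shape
(7, 3, 17)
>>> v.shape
(3, 17)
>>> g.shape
(3, 17)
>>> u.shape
(3, 23)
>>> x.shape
(17, 23)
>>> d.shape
(3, 3, 3)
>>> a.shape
(3,)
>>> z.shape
(7, 3)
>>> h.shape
(3, 3, 17)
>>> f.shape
(3, 23)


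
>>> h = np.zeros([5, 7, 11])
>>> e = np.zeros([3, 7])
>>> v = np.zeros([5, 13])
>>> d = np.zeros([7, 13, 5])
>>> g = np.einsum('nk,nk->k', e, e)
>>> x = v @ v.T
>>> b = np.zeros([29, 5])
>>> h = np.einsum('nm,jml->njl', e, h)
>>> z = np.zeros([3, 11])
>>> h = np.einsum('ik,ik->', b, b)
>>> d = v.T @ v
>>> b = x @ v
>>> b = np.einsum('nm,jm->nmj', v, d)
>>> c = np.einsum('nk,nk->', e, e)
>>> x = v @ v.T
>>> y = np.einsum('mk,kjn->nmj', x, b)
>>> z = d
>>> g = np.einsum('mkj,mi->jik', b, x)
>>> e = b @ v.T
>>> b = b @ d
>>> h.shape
()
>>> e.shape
(5, 13, 5)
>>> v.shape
(5, 13)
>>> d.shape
(13, 13)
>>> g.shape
(13, 5, 13)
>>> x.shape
(5, 5)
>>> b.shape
(5, 13, 13)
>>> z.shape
(13, 13)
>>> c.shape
()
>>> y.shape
(13, 5, 13)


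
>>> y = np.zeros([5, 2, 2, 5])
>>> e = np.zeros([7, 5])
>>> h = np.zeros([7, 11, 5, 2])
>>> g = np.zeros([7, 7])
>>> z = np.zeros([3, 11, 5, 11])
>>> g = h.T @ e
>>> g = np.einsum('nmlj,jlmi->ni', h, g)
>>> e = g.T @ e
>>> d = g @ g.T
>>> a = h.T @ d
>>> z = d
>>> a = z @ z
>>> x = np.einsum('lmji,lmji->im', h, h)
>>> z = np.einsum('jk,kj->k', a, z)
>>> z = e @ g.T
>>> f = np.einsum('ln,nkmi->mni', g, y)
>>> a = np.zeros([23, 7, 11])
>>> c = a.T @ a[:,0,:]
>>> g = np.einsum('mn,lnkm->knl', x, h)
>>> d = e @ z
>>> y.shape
(5, 2, 2, 5)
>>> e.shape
(5, 5)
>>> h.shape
(7, 11, 5, 2)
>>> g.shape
(5, 11, 7)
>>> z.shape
(5, 7)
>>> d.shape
(5, 7)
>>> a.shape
(23, 7, 11)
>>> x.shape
(2, 11)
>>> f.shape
(2, 5, 5)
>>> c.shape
(11, 7, 11)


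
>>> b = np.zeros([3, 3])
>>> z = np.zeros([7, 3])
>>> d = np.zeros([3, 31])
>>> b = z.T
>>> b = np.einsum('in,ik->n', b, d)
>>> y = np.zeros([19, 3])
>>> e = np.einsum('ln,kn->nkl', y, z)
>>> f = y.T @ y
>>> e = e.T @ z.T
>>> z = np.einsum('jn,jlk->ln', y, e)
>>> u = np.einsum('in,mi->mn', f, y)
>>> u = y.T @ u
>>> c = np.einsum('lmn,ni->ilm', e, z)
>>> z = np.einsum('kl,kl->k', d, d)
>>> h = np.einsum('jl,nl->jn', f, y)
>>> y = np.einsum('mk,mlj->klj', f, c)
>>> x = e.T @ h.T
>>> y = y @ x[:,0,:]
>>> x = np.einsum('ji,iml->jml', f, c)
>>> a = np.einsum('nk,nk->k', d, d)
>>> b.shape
(7,)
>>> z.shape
(3,)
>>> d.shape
(3, 31)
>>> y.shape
(3, 19, 3)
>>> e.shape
(19, 7, 7)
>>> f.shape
(3, 3)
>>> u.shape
(3, 3)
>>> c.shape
(3, 19, 7)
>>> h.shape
(3, 19)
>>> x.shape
(3, 19, 7)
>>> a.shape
(31,)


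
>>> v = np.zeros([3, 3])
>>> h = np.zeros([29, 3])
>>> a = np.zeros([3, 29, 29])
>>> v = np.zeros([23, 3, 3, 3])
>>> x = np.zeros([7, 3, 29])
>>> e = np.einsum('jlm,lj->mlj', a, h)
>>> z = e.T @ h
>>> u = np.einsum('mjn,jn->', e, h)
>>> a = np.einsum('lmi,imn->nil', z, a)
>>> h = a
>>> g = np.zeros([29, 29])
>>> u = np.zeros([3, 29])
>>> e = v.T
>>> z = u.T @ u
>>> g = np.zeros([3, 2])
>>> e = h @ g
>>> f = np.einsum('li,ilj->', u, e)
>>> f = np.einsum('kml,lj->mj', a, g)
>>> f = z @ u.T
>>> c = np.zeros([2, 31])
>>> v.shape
(23, 3, 3, 3)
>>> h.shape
(29, 3, 3)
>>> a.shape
(29, 3, 3)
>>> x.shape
(7, 3, 29)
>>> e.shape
(29, 3, 2)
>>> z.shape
(29, 29)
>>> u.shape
(3, 29)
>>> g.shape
(3, 2)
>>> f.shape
(29, 3)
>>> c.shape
(2, 31)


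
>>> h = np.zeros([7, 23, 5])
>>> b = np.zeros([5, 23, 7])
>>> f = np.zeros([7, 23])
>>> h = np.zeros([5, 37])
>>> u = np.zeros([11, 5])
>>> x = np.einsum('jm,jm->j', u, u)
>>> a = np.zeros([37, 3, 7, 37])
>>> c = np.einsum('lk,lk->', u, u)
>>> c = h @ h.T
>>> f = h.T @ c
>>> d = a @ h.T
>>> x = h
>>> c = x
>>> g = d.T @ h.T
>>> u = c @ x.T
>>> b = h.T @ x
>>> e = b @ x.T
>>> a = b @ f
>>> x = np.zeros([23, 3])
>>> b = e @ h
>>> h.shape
(5, 37)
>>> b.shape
(37, 37)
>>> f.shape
(37, 5)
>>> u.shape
(5, 5)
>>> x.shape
(23, 3)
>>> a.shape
(37, 5)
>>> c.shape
(5, 37)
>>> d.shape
(37, 3, 7, 5)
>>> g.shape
(5, 7, 3, 5)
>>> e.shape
(37, 5)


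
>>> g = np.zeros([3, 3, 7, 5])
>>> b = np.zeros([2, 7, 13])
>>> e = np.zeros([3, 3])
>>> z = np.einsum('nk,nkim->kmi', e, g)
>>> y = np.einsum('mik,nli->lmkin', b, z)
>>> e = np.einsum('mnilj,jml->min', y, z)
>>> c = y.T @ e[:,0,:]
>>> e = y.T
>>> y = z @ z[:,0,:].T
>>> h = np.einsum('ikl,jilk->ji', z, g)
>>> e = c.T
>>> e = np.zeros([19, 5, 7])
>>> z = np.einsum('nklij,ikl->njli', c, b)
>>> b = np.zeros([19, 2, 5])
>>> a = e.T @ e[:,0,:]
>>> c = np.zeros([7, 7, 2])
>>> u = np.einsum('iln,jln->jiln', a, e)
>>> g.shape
(3, 3, 7, 5)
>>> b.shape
(19, 2, 5)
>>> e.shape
(19, 5, 7)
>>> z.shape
(3, 2, 13, 2)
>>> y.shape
(3, 5, 3)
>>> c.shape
(7, 7, 2)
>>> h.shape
(3, 3)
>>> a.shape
(7, 5, 7)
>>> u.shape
(19, 7, 5, 7)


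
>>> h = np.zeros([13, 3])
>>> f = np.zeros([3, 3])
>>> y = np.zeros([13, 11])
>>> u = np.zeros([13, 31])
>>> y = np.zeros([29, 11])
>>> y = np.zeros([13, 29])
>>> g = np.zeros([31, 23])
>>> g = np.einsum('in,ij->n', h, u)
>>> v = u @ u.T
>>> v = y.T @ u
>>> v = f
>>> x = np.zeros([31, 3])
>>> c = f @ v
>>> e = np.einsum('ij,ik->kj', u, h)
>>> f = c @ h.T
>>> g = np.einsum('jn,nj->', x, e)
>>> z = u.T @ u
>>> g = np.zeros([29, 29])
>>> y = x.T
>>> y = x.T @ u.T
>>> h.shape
(13, 3)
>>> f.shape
(3, 13)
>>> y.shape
(3, 13)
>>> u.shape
(13, 31)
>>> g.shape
(29, 29)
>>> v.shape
(3, 3)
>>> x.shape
(31, 3)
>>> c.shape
(3, 3)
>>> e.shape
(3, 31)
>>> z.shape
(31, 31)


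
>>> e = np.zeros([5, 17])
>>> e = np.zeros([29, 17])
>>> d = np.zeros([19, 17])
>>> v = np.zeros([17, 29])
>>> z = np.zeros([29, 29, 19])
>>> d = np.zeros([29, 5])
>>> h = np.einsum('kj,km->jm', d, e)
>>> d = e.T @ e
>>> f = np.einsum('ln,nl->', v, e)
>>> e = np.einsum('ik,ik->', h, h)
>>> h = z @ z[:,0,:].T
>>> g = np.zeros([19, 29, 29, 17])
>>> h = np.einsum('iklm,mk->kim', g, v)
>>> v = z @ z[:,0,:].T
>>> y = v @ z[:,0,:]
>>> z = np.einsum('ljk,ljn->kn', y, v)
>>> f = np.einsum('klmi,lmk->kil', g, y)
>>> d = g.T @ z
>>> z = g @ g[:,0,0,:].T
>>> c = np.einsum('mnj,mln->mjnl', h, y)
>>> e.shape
()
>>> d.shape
(17, 29, 29, 29)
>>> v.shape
(29, 29, 29)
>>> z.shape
(19, 29, 29, 19)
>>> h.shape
(29, 19, 17)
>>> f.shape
(19, 17, 29)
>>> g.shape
(19, 29, 29, 17)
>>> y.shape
(29, 29, 19)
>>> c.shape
(29, 17, 19, 29)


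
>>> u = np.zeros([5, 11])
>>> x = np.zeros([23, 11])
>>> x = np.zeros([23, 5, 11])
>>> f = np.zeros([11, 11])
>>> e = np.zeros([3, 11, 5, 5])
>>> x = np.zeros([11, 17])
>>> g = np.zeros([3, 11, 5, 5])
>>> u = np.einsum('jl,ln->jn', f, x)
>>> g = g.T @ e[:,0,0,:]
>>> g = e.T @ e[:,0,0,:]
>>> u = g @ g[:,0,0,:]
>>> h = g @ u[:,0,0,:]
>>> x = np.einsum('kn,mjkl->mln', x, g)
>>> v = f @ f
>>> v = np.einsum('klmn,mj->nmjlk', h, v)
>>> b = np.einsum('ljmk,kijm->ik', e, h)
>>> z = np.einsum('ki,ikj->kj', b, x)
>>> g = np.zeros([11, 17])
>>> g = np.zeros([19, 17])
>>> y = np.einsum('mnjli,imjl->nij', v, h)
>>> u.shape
(5, 5, 11, 5)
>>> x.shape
(5, 5, 17)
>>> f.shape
(11, 11)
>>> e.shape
(3, 11, 5, 5)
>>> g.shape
(19, 17)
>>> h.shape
(5, 5, 11, 5)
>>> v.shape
(5, 11, 11, 5, 5)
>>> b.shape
(5, 5)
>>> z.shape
(5, 17)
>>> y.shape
(11, 5, 11)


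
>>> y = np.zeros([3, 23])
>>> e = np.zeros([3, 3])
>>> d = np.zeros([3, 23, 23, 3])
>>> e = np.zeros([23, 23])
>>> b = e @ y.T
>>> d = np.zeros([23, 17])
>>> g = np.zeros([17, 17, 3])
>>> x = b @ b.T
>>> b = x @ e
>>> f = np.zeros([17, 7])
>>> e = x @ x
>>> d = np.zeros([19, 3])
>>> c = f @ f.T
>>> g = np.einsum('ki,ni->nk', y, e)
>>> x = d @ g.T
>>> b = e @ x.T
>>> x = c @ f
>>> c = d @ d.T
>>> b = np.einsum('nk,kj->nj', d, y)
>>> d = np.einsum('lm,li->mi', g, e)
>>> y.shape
(3, 23)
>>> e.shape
(23, 23)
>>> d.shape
(3, 23)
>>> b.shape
(19, 23)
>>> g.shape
(23, 3)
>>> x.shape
(17, 7)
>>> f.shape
(17, 7)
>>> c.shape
(19, 19)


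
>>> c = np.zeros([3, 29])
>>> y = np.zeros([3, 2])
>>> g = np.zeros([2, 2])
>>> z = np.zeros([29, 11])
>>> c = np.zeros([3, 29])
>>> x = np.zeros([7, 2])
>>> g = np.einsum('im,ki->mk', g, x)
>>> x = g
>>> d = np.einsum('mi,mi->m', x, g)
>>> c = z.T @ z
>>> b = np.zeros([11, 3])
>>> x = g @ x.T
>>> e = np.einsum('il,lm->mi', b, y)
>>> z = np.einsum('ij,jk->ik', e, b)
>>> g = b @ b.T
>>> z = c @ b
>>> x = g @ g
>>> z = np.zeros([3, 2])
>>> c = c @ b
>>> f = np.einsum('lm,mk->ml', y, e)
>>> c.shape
(11, 3)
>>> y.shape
(3, 2)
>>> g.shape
(11, 11)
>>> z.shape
(3, 2)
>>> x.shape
(11, 11)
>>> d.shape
(2,)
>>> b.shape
(11, 3)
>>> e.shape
(2, 11)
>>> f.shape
(2, 3)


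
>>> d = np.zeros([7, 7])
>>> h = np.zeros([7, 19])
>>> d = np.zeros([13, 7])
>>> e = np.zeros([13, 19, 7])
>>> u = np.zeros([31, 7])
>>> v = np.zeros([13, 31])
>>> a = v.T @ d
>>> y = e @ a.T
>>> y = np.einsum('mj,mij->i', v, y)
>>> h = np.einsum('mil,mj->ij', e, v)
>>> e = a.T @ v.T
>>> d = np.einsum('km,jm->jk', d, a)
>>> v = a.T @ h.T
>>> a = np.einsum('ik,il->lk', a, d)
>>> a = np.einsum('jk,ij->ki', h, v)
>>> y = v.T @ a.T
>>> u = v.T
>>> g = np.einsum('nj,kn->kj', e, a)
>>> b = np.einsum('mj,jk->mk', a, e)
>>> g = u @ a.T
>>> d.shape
(31, 13)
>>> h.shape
(19, 31)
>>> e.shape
(7, 13)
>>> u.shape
(19, 7)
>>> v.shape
(7, 19)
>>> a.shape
(31, 7)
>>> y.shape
(19, 31)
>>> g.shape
(19, 31)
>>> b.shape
(31, 13)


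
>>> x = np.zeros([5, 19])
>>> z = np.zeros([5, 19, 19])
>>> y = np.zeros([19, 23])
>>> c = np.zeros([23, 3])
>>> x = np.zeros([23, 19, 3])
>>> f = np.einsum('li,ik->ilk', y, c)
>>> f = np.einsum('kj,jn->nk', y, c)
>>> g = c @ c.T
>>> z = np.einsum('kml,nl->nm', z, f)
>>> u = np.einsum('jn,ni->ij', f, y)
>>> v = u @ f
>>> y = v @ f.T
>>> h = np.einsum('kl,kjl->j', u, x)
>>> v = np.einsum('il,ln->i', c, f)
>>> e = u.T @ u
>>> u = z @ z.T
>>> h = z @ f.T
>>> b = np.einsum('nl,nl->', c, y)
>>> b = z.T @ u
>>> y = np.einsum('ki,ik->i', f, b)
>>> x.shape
(23, 19, 3)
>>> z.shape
(3, 19)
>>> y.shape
(19,)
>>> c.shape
(23, 3)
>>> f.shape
(3, 19)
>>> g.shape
(23, 23)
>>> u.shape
(3, 3)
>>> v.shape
(23,)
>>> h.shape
(3, 3)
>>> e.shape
(3, 3)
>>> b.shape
(19, 3)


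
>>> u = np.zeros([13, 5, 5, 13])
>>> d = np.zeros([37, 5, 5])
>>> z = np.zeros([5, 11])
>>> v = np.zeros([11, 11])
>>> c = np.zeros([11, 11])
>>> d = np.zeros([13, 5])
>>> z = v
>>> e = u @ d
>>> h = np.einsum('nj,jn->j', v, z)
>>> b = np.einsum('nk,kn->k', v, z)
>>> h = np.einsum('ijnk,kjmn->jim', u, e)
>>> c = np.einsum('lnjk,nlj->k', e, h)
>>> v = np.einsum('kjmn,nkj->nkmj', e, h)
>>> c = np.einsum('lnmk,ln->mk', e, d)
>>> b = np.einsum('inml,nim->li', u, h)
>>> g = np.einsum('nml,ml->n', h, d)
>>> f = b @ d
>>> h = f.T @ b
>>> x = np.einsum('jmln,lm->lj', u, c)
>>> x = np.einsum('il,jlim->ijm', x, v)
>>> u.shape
(13, 5, 5, 13)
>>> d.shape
(13, 5)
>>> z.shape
(11, 11)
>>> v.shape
(5, 13, 5, 5)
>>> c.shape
(5, 5)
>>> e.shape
(13, 5, 5, 5)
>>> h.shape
(5, 13)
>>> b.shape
(13, 13)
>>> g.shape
(5,)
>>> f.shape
(13, 5)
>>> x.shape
(5, 5, 5)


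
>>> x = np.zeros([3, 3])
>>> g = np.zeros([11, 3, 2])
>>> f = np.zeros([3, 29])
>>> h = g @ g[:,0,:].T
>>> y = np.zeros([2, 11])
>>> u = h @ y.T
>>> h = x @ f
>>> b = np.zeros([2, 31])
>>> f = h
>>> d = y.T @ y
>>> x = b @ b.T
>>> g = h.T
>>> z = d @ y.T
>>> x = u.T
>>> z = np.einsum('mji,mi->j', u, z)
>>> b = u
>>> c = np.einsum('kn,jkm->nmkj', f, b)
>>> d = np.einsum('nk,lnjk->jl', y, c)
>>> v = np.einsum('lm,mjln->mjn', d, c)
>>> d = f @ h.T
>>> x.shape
(2, 3, 11)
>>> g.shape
(29, 3)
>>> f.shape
(3, 29)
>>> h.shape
(3, 29)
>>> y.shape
(2, 11)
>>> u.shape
(11, 3, 2)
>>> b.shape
(11, 3, 2)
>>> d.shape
(3, 3)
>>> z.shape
(3,)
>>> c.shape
(29, 2, 3, 11)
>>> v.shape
(29, 2, 11)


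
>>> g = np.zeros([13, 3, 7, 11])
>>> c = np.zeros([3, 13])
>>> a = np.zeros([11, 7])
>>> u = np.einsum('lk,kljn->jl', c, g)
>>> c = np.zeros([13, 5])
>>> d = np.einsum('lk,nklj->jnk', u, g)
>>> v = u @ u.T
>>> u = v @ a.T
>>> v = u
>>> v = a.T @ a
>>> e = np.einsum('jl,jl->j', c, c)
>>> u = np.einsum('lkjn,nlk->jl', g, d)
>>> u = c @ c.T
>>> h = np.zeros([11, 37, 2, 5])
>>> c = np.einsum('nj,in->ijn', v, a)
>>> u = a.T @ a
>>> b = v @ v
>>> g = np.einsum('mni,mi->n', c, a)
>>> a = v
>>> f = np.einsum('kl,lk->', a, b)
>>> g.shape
(7,)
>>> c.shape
(11, 7, 7)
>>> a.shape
(7, 7)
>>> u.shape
(7, 7)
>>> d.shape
(11, 13, 3)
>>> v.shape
(7, 7)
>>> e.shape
(13,)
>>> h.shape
(11, 37, 2, 5)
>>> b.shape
(7, 7)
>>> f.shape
()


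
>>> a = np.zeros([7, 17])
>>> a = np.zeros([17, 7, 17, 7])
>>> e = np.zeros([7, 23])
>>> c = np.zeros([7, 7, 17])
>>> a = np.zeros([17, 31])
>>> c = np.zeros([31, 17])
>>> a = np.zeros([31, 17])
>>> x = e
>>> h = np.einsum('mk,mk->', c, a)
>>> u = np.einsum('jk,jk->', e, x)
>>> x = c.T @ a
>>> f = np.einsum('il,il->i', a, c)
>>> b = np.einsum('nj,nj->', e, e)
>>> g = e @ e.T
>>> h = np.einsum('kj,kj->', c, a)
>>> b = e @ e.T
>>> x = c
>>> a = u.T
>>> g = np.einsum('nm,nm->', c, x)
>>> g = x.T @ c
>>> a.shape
()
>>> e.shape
(7, 23)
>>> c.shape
(31, 17)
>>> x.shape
(31, 17)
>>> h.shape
()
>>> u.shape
()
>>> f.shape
(31,)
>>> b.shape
(7, 7)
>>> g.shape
(17, 17)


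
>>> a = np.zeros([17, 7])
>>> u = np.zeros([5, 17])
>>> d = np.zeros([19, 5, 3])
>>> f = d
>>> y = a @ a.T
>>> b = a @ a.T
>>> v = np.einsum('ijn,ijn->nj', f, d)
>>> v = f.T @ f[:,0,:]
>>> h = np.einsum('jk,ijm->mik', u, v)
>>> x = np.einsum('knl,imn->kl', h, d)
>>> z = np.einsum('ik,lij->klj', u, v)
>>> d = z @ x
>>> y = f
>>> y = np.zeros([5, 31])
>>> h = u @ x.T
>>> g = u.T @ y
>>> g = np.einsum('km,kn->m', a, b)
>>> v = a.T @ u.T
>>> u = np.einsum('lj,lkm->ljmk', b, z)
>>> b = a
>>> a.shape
(17, 7)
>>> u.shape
(17, 17, 3, 3)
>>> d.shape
(17, 3, 17)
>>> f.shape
(19, 5, 3)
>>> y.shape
(5, 31)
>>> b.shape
(17, 7)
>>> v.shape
(7, 5)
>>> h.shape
(5, 3)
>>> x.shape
(3, 17)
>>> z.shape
(17, 3, 3)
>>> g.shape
(7,)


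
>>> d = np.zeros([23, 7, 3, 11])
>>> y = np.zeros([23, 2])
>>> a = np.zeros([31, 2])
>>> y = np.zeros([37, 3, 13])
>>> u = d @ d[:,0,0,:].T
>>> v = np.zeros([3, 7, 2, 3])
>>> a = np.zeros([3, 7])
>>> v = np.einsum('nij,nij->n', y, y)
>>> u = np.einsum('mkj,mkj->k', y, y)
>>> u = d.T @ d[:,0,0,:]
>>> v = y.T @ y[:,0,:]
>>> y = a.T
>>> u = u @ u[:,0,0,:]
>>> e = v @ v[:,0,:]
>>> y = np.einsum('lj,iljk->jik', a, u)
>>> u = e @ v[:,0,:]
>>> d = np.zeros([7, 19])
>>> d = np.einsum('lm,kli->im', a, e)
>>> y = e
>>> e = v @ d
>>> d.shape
(13, 7)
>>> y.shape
(13, 3, 13)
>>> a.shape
(3, 7)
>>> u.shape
(13, 3, 13)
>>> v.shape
(13, 3, 13)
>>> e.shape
(13, 3, 7)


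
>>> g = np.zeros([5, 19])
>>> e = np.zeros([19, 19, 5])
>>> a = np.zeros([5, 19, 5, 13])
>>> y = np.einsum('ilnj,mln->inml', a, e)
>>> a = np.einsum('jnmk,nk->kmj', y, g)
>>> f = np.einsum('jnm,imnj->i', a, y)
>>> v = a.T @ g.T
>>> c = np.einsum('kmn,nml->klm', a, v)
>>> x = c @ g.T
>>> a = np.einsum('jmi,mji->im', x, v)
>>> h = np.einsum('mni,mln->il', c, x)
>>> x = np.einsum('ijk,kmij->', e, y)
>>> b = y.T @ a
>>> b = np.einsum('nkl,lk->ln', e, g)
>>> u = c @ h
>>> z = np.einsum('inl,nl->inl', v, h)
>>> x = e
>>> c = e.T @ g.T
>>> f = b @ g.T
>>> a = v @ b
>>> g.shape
(5, 19)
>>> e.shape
(19, 19, 5)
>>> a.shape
(5, 19, 19)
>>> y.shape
(5, 5, 19, 19)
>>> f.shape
(5, 5)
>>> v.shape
(5, 19, 5)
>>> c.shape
(5, 19, 5)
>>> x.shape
(19, 19, 5)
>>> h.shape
(19, 5)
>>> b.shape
(5, 19)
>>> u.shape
(19, 5, 5)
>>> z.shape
(5, 19, 5)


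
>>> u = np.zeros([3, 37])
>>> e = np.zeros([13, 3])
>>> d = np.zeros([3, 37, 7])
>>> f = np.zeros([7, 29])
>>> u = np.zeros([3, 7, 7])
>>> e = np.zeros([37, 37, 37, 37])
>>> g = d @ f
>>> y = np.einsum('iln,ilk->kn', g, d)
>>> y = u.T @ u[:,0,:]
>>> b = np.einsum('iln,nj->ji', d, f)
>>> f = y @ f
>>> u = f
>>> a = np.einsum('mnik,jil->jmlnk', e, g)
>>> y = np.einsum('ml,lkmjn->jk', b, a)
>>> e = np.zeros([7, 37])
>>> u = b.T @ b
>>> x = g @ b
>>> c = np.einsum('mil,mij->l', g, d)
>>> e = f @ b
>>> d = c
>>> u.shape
(3, 3)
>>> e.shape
(7, 7, 3)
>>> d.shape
(29,)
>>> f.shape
(7, 7, 29)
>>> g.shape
(3, 37, 29)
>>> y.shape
(37, 37)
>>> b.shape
(29, 3)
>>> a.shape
(3, 37, 29, 37, 37)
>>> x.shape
(3, 37, 3)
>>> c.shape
(29,)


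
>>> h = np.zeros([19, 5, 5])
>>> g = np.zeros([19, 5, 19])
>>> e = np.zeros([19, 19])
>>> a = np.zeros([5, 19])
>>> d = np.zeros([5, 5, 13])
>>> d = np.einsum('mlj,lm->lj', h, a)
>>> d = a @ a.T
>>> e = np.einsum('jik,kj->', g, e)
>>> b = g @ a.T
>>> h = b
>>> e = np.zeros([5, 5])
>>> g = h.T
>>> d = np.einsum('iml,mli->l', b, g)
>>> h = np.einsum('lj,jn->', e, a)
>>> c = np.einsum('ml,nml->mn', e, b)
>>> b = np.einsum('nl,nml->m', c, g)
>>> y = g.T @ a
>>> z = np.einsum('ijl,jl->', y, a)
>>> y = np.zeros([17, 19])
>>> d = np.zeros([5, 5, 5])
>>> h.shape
()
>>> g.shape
(5, 5, 19)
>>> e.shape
(5, 5)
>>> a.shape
(5, 19)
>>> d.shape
(5, 5, 5)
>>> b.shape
(5,)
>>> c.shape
(5, 19)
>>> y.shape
(17, 19)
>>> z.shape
()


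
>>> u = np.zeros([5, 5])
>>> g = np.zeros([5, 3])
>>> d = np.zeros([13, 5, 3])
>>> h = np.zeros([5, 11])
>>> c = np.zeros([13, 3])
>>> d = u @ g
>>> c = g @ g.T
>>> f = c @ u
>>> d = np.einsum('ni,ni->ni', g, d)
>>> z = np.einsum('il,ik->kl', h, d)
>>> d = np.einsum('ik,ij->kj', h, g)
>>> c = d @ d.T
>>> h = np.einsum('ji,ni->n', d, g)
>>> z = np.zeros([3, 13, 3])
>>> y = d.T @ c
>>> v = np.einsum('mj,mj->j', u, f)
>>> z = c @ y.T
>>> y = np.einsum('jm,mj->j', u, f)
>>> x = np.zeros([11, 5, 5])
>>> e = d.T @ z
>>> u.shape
(5, 5)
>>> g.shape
(5, 3)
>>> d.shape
(11, 3)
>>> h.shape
(5,)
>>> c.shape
(11, 11)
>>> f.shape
(5, 5)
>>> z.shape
(11, 3)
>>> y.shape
(5,)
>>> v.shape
(5,)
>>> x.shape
(11, 5, 5)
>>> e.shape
(3, 3)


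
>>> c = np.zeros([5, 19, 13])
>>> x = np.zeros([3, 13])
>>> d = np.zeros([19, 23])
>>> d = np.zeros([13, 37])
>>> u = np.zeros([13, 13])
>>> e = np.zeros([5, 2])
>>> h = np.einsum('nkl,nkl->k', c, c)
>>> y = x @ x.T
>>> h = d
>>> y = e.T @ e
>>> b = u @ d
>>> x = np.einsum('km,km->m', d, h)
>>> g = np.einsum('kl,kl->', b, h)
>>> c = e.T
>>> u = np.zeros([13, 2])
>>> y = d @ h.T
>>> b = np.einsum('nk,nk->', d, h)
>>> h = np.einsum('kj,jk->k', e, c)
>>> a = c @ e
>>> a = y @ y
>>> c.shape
(2, 5)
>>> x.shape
(37,)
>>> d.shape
(13, 37)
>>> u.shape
(13, 2)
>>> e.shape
(5, 2)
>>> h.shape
(5,)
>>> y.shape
(13, 13)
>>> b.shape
()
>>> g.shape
()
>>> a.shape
(13, 13)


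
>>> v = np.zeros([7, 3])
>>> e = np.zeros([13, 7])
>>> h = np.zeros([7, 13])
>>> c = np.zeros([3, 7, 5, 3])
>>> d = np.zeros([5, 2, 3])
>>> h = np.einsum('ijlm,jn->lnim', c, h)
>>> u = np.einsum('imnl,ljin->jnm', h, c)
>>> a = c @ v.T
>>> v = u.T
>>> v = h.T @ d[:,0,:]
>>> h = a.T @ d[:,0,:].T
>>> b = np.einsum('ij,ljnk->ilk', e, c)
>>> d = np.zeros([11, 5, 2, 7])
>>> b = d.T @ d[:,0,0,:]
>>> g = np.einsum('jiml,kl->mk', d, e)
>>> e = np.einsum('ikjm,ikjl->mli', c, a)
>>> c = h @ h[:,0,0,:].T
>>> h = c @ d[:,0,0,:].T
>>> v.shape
(3, 3, 13, 3)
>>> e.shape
(3, 7, 3)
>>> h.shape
(7, 5, 7, 11)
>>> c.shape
(7, 5, 7, 7)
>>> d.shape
(11, 5, 2, 7)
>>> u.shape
(7, 3, 13)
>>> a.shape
(3, 7, 5, 7)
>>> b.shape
(7, 2, 5, 7)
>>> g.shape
(2, 13)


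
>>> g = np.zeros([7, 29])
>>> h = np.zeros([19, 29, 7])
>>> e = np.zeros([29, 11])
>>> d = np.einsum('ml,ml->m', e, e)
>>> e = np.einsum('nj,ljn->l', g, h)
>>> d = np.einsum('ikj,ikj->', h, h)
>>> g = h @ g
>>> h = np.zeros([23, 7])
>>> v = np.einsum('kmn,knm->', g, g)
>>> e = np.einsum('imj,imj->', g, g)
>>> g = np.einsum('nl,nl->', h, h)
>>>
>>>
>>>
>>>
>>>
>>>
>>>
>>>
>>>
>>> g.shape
()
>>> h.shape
(23, 7)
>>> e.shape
()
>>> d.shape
()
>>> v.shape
()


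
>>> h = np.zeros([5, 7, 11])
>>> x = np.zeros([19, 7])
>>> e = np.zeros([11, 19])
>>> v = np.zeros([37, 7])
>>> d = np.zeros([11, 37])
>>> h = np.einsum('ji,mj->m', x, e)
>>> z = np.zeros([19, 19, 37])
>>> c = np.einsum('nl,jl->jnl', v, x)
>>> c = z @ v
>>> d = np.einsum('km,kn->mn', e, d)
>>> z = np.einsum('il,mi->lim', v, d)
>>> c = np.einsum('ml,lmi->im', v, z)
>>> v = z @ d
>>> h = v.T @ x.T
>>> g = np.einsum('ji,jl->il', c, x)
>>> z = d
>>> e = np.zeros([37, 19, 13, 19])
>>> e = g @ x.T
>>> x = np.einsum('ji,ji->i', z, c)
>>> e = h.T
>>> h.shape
(37, 37, 19)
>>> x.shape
(37,)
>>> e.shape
(19, 37, 37)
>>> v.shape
(7, 37, 37)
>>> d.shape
(19, 37)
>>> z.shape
(19, 37)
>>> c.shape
(19, 37)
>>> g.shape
(37, 7)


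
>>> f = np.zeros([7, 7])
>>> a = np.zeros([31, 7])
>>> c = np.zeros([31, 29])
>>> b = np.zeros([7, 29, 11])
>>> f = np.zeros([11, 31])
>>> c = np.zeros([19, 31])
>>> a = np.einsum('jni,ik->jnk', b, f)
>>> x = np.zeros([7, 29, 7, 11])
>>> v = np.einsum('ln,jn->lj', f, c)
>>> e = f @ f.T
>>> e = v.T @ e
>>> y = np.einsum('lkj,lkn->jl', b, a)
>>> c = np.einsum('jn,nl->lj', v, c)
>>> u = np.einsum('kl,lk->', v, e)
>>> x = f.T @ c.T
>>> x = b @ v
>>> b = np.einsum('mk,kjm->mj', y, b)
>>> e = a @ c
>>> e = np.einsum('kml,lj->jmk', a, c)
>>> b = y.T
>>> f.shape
(11, 31)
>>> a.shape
(7, 29, 31)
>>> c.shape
(31, 11)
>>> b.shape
(7, 11)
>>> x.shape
(7, 29, 19)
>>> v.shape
(11, 19)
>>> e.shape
(11, 29, 7)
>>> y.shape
(11, 7)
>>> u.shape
()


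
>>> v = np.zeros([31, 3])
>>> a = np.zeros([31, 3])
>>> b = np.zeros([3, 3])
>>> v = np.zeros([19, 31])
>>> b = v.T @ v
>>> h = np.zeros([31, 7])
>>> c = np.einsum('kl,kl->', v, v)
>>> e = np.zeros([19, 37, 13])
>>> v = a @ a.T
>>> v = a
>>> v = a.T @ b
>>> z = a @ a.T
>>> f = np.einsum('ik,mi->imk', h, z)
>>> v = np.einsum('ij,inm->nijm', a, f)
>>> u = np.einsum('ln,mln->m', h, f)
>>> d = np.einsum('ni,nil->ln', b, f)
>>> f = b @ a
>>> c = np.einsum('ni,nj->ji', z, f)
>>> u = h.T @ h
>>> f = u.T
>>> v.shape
(31, 31, 3, 7)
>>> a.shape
(31, 3)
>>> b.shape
(31, 31)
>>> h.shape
(31, 7)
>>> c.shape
(3, 31)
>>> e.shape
(19, 37, 13)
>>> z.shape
(31, 31)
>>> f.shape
(7, 7)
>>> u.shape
(7, 7)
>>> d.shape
(7, 31)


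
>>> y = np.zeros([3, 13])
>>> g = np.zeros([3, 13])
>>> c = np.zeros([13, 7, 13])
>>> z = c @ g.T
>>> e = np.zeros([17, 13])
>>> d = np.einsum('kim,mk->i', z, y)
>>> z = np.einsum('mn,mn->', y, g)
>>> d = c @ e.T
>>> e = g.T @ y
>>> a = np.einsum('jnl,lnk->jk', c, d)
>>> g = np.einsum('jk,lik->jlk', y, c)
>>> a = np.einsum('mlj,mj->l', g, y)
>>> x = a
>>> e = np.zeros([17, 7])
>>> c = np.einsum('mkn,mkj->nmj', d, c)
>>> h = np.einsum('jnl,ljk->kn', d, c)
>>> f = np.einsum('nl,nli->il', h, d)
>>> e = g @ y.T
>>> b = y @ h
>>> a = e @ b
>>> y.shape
(3, 13)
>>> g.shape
(3, 13, 13)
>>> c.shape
(17, 13, 13)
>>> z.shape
()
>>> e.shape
(3, 13, 3)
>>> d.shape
(13, 7, 17)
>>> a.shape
(3, 13, 7)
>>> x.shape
(13,)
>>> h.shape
(13, 7)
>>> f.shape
(17, 7)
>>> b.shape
(3, 7)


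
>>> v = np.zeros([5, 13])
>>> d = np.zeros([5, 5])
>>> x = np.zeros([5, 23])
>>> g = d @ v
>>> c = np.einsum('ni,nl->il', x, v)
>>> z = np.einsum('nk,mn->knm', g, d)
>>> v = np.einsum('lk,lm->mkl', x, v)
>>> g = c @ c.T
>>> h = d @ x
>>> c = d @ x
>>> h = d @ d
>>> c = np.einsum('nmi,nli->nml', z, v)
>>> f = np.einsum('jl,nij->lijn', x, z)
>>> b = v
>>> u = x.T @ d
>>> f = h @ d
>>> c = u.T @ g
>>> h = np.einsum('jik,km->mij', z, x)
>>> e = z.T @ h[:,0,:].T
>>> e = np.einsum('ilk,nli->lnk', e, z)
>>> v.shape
(13, 23, 5)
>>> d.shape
(5, 5)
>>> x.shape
(5, 23)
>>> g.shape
(23, 23)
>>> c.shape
(5, 23)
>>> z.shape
(13, 5, 5)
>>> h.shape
(23, 5, 13)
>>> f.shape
(5, 5)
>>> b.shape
(13, 23, 5)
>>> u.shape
(23, 5)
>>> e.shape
(5, 13, 23)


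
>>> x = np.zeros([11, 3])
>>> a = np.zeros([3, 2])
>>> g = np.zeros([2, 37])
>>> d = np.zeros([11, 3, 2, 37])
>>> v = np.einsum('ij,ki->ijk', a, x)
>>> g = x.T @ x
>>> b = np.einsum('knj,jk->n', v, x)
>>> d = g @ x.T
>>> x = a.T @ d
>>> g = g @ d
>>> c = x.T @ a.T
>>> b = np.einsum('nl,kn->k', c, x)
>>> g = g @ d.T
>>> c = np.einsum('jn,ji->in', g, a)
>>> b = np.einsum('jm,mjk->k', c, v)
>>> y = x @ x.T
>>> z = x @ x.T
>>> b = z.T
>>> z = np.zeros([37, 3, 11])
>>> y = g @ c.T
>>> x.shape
(2, 11)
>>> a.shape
(3, 2)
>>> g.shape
(3, 3)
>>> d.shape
(3, 11)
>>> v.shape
(3, 2, 11)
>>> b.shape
(2, 2)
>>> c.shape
(2, 3)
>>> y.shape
(3, 2)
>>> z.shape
(37, 3, 11)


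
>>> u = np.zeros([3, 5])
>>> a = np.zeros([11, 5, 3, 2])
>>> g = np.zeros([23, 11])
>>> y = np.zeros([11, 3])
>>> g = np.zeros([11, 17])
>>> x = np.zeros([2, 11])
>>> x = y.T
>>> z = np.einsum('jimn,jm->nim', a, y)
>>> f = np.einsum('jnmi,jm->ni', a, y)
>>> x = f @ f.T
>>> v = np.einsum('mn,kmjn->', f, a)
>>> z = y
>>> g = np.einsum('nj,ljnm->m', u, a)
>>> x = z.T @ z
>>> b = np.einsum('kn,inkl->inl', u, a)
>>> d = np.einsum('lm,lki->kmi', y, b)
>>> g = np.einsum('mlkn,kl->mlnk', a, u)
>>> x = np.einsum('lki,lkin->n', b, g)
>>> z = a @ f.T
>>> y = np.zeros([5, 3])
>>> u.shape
(3, 5)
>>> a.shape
(11, 5, 3, 2)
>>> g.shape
(11, 5, 2, 3)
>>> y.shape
(5, 3)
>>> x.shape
(3,)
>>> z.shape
(11, 5, 3, 5)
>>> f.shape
(5, 2)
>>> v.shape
()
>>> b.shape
(11, 5, 2)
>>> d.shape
(5, 3, 2)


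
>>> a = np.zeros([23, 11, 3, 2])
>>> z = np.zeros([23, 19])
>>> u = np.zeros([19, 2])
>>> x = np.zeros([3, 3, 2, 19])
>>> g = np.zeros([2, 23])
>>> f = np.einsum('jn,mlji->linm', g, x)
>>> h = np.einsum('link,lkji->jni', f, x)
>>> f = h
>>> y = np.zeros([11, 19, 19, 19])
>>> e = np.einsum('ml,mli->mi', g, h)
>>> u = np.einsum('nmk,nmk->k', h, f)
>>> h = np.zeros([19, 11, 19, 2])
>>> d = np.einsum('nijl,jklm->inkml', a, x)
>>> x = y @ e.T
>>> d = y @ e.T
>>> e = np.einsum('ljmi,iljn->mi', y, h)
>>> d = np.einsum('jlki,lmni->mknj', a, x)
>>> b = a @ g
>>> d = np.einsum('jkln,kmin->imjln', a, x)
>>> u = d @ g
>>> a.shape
(23, 11, 3, 2)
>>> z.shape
(23, 19)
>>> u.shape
(19, 19, 23, 3, 23)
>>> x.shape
(11, 19, 19, 2)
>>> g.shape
(2, 23)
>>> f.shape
(2, 23, 19)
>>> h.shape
(19, 11, 19, 2)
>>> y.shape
(11, 19, 19, 19)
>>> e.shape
(19, 19)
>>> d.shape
(19, 19, 23, 3, 2)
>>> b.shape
(23, 11, 3, 23)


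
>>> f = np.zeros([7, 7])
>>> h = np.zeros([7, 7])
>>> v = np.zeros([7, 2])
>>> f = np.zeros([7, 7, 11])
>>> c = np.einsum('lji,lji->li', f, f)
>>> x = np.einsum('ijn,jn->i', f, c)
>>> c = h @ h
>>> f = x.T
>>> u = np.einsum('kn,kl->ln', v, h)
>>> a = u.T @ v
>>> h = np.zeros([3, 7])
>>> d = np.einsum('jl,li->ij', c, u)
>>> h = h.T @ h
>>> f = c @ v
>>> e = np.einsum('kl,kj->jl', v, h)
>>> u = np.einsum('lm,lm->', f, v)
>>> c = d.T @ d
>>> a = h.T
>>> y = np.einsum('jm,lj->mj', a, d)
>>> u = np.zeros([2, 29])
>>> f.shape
(7, 2)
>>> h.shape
(7, 7)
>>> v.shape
(7, 2)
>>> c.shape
(7, 7)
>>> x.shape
(7,)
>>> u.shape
(2, 29)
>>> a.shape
(7, 7)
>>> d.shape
(2, 7)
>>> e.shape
(7, 2)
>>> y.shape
(7, 7)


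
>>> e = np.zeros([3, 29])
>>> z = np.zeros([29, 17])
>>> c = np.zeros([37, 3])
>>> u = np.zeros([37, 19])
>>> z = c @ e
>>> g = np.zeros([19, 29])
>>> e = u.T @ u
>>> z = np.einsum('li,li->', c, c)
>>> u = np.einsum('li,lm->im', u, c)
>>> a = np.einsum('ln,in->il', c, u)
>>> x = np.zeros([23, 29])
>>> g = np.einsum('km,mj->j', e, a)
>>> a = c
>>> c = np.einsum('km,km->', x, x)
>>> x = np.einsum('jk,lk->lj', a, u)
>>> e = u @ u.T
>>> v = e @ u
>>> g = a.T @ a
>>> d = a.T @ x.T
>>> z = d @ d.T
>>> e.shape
(19, 19)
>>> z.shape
(3, 3)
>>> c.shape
()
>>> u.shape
(19, 3)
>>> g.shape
(3, 3)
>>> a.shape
(37, 3)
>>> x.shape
(19, 37)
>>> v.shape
(19, 3)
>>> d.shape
(3, 19)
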